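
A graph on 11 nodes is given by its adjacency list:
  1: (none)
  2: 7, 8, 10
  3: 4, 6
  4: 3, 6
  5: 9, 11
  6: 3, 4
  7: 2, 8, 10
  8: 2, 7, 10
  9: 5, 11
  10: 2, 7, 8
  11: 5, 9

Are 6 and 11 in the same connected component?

No

The component containing 6 is {3, 4, 6}, and 11 is not in it.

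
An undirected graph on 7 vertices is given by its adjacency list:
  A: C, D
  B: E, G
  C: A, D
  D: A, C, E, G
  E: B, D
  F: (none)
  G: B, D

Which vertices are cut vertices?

Removing D increases the component count from 2 to 3, so D is a cut vertex.
By contrast removing C leaves 2 components; it is not a cut vertex. No other vertex is a cut vertex either.

D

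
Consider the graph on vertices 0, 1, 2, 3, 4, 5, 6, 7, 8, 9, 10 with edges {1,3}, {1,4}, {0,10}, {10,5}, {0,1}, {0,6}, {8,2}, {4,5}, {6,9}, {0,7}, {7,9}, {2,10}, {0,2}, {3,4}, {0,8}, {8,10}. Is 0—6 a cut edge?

After removing 0—6, the path 0-7-9-6 still connects them, so the edge is not a bridge.

No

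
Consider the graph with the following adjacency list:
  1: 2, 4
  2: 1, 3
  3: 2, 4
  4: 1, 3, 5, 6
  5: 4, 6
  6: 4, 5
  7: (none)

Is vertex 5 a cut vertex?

No

Deleting 5 leaves 2 components (was 2), so 5 is not a cut vertex.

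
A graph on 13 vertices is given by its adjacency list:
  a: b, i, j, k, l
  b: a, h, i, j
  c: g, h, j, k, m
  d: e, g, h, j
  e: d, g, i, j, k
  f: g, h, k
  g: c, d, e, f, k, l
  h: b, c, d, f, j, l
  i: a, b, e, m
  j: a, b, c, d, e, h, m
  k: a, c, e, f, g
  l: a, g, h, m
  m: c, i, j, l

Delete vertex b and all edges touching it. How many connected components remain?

1

With b gone, the remaining components are: {a, c, d, e, f, g, h, i, j, k, l, m}.
That is 1 component.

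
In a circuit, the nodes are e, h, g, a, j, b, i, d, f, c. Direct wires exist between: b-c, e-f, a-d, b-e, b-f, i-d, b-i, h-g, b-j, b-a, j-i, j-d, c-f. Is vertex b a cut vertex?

Deleting b raises the number of components from 2 to 3, so b is a cut vertex.

Yes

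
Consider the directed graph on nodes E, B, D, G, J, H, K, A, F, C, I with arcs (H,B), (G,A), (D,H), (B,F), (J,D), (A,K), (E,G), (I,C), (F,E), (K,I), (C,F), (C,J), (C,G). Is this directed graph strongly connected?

Yes

From E we can reach every vertex (A, B, C, D, E, F, G, H, I, J, K), and every vertex can reach E (A, B, C, D, E, F, G, H, I, J, K). So the whole graph is one strongly connected component.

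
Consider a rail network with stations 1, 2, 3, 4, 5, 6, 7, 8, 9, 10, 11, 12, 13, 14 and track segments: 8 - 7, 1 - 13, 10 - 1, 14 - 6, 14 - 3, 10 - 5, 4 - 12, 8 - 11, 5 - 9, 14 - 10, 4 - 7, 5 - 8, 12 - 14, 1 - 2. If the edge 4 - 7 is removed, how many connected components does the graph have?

4 and 7 are still connected via 4-12-14-10-5-8-7, so the component count stays at 1.

1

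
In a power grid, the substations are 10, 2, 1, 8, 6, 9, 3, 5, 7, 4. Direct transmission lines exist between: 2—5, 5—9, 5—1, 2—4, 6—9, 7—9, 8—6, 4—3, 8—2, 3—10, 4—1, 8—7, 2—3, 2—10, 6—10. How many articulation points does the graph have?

Removing 6, for instance, still leaves 1 component. No single vertex removal increases the component count — the graph has no articulation points.

0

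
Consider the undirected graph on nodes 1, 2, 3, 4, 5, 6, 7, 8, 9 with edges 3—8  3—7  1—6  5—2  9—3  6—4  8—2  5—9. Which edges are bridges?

The edges on the cycle 5-9-3-8-2-5 are not bridges since each lies on that cycle.
But removing 1—6 disconnects 1 from 6; removing 3—7 disconnects 3 from 7; removing 4—6 disconnects 4 from 6 — these are bridges.

1-6, 3-7, 4-6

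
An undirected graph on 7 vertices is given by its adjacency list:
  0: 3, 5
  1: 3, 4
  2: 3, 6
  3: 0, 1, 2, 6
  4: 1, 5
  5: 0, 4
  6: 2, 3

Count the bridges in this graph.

The edges on the cycle 3-6-2-3 are not bridges since each lies on that cycle.
Every edge lies on some cycle, so there are no bridges.

0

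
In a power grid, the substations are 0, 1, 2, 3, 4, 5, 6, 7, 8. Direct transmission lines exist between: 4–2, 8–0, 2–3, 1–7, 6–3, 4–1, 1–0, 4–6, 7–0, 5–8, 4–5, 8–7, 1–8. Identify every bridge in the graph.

none

The edges on the cycle 8-7-0-8 are not bridges since each lies on that cycle.
Every edge lies on some cycle, so there are no bridges.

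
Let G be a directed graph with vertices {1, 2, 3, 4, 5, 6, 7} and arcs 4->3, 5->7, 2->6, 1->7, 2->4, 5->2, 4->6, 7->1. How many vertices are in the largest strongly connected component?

{1, 7} are all mutually reachable — one SCC of size 2.
{2} is an SCC by itself.
{3} is an SCC by itself.
{6} is an SCC by itself.
{5} is an SCC by itself.
(and 1 more singleton SCC)
The largest has 2 vertices.

2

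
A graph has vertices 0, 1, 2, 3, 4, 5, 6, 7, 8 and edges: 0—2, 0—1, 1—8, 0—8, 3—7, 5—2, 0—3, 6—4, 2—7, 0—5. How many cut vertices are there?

1

Removing 0 increases the component count from 2 to 3, so 0 is a cut vertex.
By contrast removing 8 leaves 2 components; it is not a cut vertex. No other vertex is a cut vertex either.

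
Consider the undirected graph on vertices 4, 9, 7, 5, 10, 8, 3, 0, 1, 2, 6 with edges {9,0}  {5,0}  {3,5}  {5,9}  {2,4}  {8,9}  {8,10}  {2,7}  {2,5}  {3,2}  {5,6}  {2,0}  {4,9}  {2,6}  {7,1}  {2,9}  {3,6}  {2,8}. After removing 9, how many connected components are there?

With 9 gone, the remaining components are: {0, 1, 2, 3, 4, 5, 6, 7, 8, 10}.
That is 1 component.

1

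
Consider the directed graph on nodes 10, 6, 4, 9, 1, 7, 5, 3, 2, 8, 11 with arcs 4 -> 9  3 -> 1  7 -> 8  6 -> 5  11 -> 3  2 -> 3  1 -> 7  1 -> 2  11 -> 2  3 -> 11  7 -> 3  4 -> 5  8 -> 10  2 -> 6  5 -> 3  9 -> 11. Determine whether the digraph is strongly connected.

No

There is no directed path from 7 to 9, so the graph is not strongly connected.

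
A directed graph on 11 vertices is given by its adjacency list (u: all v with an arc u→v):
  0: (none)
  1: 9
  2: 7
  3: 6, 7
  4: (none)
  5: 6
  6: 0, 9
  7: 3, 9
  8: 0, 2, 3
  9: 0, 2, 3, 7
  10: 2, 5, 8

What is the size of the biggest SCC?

{2, 3, 6, 7, 9} are all mutually reachable — one SCC of size 5.
{1} is an SCC by itself.
{5} is an SCC by itself.
{4} is an SCC by itself.
{10} is an SCC by itself.
(and 2 more singleton SCCs)
The largest has 5 vertices.

5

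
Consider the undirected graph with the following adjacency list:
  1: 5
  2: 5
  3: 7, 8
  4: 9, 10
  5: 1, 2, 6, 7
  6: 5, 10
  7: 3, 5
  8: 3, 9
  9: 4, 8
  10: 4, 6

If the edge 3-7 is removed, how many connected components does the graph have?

1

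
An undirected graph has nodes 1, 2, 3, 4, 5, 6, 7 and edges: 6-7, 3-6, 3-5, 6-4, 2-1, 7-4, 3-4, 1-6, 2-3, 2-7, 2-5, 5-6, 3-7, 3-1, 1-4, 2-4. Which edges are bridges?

none

The edges on the cycle 2-3-1-2 are not bridges since each lies on that cycle.
Every edge lies on some cycle, so there are no bridges.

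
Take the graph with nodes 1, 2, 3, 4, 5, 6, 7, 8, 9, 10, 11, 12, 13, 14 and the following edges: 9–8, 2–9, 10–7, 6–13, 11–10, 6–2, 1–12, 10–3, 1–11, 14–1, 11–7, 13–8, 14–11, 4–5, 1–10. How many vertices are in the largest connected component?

Starting from 4 we can reach 4, 5. That is one component of size 2.
Starting from 2 we can reach 2, 6, 8, 9, 13. That is one component of size 5.
Starting from 1 we can reach 1, 3, 7, 10, 11, 12, 14. That is one component of size 7.
The largest has 7 vertices.

7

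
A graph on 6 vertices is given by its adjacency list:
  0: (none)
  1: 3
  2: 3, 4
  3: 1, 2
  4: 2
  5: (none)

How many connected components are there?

5 is isolated — a component by itself.
0 is isolated — a component by itself.
Starting from 1 we can reach 1, 2, 3, 4. That is one component of size 4.
Total: 3 components.

3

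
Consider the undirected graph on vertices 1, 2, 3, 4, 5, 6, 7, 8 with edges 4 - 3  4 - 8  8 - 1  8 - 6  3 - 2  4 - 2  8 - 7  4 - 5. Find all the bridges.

1-8, 4-5, 4-8, 6-8, 7-8

The edges on the cycle 4-3-2-4 are not bridges since each lies on that cycle.
But removing 7 - 8 disconnects 7 from 8; removing 4 - 8 disconnects 4 from 8; removing 8 - 6 disconnects 8 from 6; removing 1 - 8 disconnects 1 from 8 — these are bridges.
In total 5 edges are bridges.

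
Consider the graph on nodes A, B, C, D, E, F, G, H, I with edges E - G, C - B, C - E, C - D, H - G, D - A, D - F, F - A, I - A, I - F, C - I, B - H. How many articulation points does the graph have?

Removing C increases the component count from 1 to 2, so C is a cut vertex.
By contrast removing H leaves 1 component; it is not a cut vertex. No other vertex is a cut vertex either.

1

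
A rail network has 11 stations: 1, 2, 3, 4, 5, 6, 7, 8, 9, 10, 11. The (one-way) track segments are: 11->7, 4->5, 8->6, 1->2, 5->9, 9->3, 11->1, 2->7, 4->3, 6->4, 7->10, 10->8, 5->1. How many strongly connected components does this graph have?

4

{1, 2, 4, 5, 6, 7, 8, 10} are all mutually reachable — one SCC of size 8.
{3} is an SCC by itself.
{9} is an SCC by itself.
{11} is an SCC by itself.
That gives 4 strongly connected components.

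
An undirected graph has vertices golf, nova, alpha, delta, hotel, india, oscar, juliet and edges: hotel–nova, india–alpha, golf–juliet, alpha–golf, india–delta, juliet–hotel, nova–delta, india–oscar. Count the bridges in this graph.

The edges on the cycle india-alpha-golf-juliet-hotel-nova-delta-india are not bridges since each lies on that cycle.
But removing india–oscar disconnects india from oscar — this is a bridge.

1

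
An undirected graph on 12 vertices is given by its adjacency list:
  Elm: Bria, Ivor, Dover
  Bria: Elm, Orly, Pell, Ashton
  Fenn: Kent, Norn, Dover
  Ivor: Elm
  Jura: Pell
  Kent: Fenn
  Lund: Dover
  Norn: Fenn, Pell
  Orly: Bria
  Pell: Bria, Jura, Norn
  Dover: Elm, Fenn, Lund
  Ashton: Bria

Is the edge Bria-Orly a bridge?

Yes

Removing Bria-Orly leaves no path between Bria and Orly: the component count goes from 1 to 2. So it is a bridge.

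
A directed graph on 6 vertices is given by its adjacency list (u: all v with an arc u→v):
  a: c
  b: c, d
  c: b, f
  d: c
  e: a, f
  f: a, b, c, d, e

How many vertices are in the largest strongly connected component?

6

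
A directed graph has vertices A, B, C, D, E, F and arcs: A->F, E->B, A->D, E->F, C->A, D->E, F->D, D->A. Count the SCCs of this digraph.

3

{A, D, E, F} are all mutually reachable — one SCC of size 4.
{B} is an SCC by itself.
{C} is an SCC by itself.
That gives 3 strongly connected components.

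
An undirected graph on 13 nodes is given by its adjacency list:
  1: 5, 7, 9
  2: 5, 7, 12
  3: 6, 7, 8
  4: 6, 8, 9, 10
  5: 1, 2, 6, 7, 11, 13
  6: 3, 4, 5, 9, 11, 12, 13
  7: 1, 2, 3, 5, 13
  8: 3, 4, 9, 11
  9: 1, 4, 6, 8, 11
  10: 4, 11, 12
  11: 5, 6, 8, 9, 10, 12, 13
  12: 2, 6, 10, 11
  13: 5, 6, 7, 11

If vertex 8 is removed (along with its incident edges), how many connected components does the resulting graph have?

With 8 gone, the remaining components are: {1, 2, 3, 4, 5, 6, 7, 9, 10, 11, 12, 13}.
That is 1 component.

1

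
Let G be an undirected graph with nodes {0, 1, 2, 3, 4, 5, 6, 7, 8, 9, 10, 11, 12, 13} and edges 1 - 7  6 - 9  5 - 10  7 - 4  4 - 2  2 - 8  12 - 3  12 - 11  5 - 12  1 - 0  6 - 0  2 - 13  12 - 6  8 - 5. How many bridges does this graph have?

The edges on the cycle 1-7-4-2-8-5-12-6-0-1 are not bridges since each lies on that cycle.
But removing 10 - 5 disconnects 10 from 5; removing 9 - 6 disconnects 9 from 6; removing 13 - 2 disconnects 13 from 2; removing 11 - 12 disconnects 11 from 12 — these are bridges.
In total 5 edges are bridges.

5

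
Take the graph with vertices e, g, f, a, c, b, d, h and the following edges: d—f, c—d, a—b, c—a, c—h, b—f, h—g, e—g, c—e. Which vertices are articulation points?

c

Removing c increases the component count from 1 to 2, so c is a cut vertex.
By contrast removing a leaves 1 component; it is not a cut vertex. No other vertex is a cut vertex either.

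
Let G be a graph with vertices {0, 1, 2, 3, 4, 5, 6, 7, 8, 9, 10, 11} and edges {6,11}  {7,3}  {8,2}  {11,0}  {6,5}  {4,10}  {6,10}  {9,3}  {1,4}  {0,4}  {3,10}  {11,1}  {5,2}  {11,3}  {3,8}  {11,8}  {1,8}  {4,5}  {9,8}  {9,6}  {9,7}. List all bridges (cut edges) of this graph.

none

The edges on the cycle 11-0-4-1-11 are not bridges since each lies on that cycle.
Every edge lies on some cycle, so there are no bridges.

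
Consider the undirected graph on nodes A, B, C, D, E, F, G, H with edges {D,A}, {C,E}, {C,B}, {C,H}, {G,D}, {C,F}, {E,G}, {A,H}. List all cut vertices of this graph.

C

Removing C increases the component count from 1 to 3, so C is a cut vertex.
By contrast removing A leaves 1 component; it is not a cut vertex. No other vertex is a cut vertex either.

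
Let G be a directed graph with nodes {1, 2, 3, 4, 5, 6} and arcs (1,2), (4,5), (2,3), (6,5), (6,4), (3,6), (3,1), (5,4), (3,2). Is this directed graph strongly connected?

There is no directed path from 6 to 1, so the graph is not strongly connected.

No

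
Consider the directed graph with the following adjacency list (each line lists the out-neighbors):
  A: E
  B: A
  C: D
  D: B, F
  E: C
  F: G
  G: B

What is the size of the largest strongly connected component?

{A, B, C, D, E, F, G} are all mutually reachable — one SCC of size 7.
The largest has 7 vertices.

7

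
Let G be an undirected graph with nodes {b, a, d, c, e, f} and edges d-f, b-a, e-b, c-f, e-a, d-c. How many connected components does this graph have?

Starting from a we can reach a, b, e. That is one component of size 3.
Starting from c we can reach c, d, f. That is one component of size 3.
Total: 2 components.

2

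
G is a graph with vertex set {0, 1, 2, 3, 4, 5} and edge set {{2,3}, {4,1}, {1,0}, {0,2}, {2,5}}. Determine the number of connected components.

Starting from 0 we can reach 0, 1, 2, 3, 4, 5. That is one component of size 6.
Total: 1 component.

1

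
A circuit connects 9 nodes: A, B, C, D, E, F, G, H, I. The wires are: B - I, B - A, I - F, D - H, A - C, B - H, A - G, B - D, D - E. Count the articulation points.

Removing A increases the component count from 1 to 3, so A is a cut vertex.
Removing B increases the component count from 1 to 3, so B is a cut vertex.
Removing D increases the component count from 1 to 2, so D is a cut vertex.
Likewise I is a cut vertex.
By contrast removing G leaves 1 component; it is not a cut vertex. No other vertex is a cut vertex either.

4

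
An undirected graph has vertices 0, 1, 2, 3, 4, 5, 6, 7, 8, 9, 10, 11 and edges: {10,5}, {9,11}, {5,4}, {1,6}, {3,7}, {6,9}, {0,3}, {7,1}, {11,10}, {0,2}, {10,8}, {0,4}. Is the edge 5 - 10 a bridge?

No

After removing 5 - 10, the path 5-4-0-3-7-1-6-9-11-10 still connects them, so the edge is not a bridge.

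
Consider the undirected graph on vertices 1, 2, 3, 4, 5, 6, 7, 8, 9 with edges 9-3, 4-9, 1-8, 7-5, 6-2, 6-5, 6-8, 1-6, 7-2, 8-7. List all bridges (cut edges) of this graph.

The edges on the cycle 1-6-2-7-8-1 are not bridges since each lies on that cycle.
But removing 4-9 disconnects 4 from 9; removing 3-9 disconnects 3 from 9 — these are bridges.

3-9, 4-9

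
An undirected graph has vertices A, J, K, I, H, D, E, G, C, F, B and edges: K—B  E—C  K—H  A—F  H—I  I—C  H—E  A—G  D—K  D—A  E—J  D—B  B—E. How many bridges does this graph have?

4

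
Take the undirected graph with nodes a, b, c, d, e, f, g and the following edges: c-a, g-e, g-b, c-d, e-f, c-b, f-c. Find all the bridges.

a-c, c-d

The edges on the cycle g-e-f-c-b-g are not bridges since each lies on that cycle.
But removing c-a disconnects c from a; removing c-d disconnects c from d — these are bridges.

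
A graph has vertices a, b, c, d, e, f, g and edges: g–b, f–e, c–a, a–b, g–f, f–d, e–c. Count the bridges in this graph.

1

The edges on the cycle g-f-e-c-a-b-g are not bridges since each lies on that cycle.
But removing f–d disconnects f from d — this is a bridge.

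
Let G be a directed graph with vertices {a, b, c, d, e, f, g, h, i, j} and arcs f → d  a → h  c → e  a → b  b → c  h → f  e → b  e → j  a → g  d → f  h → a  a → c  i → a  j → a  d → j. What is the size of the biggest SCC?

{a, b, c, d, e, f, h, j} are all mutually reachable — one SCC of size 8.
{g} is an SCC by itself.
{i} is an SCC by itself.
The largest has 8 vertices.

8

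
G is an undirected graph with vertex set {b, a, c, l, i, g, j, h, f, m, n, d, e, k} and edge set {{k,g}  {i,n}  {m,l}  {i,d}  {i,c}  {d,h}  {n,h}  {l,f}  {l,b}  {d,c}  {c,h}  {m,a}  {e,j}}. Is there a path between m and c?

The component containing m is {a, b, f, l, m}, and c is not in it.

No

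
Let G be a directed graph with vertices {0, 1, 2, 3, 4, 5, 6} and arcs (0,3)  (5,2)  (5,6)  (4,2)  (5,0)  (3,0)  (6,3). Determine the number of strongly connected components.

{0, 3} are all mutually reachable — one SCC of size 2.
{5} is an SCC by itself.
{6} is an SCC by itself.
{2} is an SCC by itself.
{1} is an SCC by itself.
(and 1 more singleton SCC)
That gives 6 strongly connected components.

6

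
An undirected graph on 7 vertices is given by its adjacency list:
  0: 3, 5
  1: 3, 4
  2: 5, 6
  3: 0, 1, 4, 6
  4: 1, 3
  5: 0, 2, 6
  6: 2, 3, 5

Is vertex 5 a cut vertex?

Deleting 5 leaves 1 component (was 1) (its neighbors 0, 2, 6 remain connected to each other), so 5 is not a cut vertex.

No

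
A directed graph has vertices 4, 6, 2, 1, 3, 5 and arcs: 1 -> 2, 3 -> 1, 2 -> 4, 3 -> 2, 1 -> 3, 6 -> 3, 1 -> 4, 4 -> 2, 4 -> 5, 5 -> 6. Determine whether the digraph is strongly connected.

Yes

From 1 we can reach every vertex (1, 2, 3, 4, 5, 6), and every vertex can reach 1 (1, 2, 3, 4, 5, 6). So the whole graph is one strongly connected component.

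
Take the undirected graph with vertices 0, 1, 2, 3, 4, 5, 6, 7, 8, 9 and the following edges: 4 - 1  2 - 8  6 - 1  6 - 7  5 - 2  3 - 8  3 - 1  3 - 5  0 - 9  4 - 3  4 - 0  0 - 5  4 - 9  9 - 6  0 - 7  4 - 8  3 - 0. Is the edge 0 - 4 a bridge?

No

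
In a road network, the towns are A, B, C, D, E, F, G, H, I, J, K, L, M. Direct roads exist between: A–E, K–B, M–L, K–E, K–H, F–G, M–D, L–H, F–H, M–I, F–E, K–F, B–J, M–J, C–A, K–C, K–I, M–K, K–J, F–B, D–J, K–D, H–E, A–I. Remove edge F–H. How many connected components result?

F and H are still connected via F-K-H, so the component count stays at 1.

1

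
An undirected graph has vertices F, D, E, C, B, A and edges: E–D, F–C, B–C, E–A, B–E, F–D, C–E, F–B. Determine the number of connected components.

Starting from A we can reach A, B, C, D, E, F. That is one component of size 6.
Total: 1 component.

1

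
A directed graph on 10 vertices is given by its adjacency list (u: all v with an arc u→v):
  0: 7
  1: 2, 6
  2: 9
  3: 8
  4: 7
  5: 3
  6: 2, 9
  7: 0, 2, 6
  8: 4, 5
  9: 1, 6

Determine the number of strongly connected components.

{1, 2, 6, 9} are all mutually reachable — one SCC of size 4.
{3, 5, 8} are all mutually reachable — one SCC of size 3.
{0, 7} are all mutually reachable — one SCC of size 2.
{4} is an SCC by itself.
That gives 4 strongly connected components.

4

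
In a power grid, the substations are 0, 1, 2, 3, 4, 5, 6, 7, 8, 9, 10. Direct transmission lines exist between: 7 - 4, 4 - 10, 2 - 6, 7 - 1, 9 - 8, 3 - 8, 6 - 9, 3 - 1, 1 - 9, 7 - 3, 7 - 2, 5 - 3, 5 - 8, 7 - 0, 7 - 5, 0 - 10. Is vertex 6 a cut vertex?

No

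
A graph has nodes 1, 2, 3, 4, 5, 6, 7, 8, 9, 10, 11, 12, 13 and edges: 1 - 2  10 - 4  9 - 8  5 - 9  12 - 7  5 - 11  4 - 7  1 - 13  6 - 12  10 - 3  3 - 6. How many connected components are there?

Starting from 1 we can reach 1, 2, 13. That is one component of size 3.
Starting from 5 we can reach 5, 8, 9, 11. That is one component of size 4.
Starting from 3 we can reach 3, 4, 6, 7, 10, 12. That is one component of size 6.
Total: 3 components.

3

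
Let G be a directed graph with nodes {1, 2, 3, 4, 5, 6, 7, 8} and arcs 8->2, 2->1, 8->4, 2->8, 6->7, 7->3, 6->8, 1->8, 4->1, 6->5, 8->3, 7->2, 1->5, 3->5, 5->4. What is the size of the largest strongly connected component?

{1, 2, 3, 4, 5, 8} are all mutually reachable — one SCC of size 6.
{7} is an SCC by itself.
{6} is an SCC by itself.
The largest has 6 vertices.

6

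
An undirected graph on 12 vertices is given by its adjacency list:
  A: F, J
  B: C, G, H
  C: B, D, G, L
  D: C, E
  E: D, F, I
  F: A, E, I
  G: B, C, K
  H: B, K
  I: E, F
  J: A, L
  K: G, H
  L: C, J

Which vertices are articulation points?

C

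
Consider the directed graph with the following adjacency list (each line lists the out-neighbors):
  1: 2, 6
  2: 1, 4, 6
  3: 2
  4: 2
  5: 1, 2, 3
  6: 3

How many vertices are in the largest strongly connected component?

5

{1, 2, 3, 4, 6} are all mutually reachable — one SCC of size 5.
{5} is an SCC by itself.
The largest has 5 vertices.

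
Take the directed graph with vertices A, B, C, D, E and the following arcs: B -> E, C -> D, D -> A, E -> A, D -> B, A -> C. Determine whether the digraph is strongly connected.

From E we can reach every vertex (A, B, C, D, E), and every vertex can reach E (A, B, C, D, E). So the whole graph is one strongly connected component.

Yes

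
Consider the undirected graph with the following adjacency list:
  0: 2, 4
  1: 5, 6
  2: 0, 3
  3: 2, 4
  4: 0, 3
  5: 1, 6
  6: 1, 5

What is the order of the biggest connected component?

4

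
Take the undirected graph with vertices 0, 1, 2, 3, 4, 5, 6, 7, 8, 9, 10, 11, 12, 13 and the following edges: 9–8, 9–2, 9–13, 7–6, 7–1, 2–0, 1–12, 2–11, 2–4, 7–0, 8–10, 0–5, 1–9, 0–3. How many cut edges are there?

The edges on the cycle 7-1-9-2-0-7 are not bridges since each lies on that cycle.
But removing 7–6 disconnects 7 from 6; removing 13–9 disconnects 13 from 9; removing 1–12 disconnects 1 from 12; removing 0–3 disconnects 0 from 3 — these are bridges.
In total 9 edges are bridges.

9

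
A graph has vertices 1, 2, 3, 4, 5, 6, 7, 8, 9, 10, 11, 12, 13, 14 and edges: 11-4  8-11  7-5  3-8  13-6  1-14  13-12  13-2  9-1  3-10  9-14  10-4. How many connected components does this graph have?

Starting from 5 we can reach 5, 7. That is one component of size 2.
Starting from 1 we can reach 1, 9, 14. That is one component of size 3.
Starting from 2 we can reach 2, 6, 12, 13. That is one component of size 4.
Starting from 3 we can reach 3, 4, 8, 10, 11. That is one component of size 5.
Total: 4 components.

4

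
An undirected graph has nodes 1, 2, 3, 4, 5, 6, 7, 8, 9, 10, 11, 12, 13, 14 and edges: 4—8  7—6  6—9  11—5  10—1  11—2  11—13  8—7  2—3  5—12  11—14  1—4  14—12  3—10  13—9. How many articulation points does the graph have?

Removing 11 increases the component count from 1 to 2, so 11 is a cut vertex.
By contrast removing 5 leaves 1 component; it is not a cut vertex. No other vertex is a cut vertex either.

1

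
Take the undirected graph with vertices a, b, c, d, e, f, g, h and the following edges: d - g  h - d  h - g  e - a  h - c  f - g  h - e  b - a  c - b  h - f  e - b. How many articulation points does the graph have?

Removing h increases the component count from 1 to 2, so h is a cut vertex.
By contrast removing c leaves 1 component; it is not a cut vertex. No other vertex is a cut vertex either.

1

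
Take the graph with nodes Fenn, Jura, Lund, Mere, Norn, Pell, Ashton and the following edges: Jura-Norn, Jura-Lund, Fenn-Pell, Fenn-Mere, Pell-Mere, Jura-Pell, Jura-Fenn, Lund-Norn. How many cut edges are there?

0

The edges on the cycle Jura-Lund-Norn-Jura are not bridges since each lies on that cycle.
Every edge lies on some cycle, so there are no bridges.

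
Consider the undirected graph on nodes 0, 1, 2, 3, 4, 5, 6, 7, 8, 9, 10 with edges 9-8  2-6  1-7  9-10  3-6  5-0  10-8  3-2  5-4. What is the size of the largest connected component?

Starting from 1 we can reach 1, 7. That is one component of size 2.
Starting from 0 we can reach 0, 4, 5. That is one component of size 3.
Starting from 2 we can reach 2, 3, 6. That is one component of size 3.
Starting from 8 we can reach 8, 9, 10. That is one component of size 3.
The largest has 3 vertices.

3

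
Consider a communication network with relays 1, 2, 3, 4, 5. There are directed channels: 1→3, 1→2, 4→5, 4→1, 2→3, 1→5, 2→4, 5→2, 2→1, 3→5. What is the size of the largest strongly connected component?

{1, 2, 3, 4, 5} are all mutually reachable — one SCC of size 5.
The largest has 5 vertices.

5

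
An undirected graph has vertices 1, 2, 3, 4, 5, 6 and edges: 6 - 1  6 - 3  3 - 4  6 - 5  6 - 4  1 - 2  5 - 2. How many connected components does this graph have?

1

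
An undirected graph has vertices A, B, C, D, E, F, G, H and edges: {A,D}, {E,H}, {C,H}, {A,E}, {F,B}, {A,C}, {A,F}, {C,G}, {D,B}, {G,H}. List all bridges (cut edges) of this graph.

none

The edges on the cycle A-F-B-D-A are not bridges since each lies on that cycle.
Every edge lies on some cycle, so there are no bridges.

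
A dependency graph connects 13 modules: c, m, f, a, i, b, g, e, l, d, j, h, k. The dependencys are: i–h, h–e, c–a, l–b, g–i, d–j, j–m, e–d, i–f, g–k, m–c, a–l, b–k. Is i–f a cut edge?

Removing i–f leaves no path between i and f: the component count goes from 1 to 2. So it is a bridge.

Yes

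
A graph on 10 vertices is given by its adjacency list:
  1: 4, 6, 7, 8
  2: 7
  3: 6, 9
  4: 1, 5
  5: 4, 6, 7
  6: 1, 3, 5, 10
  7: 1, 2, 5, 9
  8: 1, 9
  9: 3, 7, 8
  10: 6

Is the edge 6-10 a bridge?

Yes

Removing 6-10 leaves no path between 6 and 10: the component count goes from 1 to 2. So it is a bridge.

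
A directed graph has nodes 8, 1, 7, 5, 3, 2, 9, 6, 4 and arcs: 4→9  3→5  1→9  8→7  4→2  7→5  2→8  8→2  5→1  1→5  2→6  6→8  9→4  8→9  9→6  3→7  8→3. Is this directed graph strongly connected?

Yes

From 5 we can reach every vertex (1, 2, 3, 4, 5, 6, 7, 8, 9), and every vertex can reach 5 (1, 2, 3, 4, 5, 6, 7, 8, 9). So the whole graph is one strongly connected component.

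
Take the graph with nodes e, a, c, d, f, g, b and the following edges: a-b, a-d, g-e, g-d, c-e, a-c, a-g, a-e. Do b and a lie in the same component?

From b we can reach a, b, c, d, e, g, which includes a.

Yes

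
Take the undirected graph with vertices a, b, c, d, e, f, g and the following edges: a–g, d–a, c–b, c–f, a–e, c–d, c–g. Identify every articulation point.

Removing a increases the component count from 1 to 2, so a is a cut vertex.
Removing c increases the component count from 1 to 3, so c is a cut vertex.
By contrast removing e leaves 1 component; it is not a cut vertex. No other vertex is a cut vertex either.

a, c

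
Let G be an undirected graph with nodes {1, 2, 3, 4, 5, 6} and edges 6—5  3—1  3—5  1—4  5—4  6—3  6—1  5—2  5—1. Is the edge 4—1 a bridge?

No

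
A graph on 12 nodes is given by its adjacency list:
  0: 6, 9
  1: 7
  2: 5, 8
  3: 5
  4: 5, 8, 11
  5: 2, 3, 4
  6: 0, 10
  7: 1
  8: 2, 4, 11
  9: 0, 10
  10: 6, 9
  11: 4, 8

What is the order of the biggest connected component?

6

Starting from 1 we can reach 1, 7. That is one component of size 2.
Starting from 0 we can reach 0, 6, 9, 10. That is one component of size 4.
Starting from 2 we can reach 2, 3, 4, 5, 8, 11. That is one component of size 6.
The largest has 6 vertices.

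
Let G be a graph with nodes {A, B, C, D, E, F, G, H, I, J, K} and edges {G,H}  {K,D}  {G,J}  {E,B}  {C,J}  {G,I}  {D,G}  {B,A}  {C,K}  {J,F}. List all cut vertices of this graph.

B, G, J

Removing B increases the component count from 2 to 3, so B is a cut vertex.
Removing G increases the component count from 2 to 4, so G is a cut vertex.
Removing J increases the component count from 2 to 3, so J is a cut vertex.
By contrast removing E leaves 2 components; it is not a cut vertex. No other vertex is a cut vertex either.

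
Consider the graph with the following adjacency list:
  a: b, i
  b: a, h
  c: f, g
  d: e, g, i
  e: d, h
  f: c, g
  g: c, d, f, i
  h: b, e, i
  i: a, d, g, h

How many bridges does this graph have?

The edges on the cycle g-c-f-g are not bridges since each lies on that cycle.
Every edge lies on some cycle, so there are no bridges.

0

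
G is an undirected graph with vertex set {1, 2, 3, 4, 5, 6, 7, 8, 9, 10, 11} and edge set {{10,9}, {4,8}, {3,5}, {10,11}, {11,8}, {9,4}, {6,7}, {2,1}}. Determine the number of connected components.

4

Starting from 3 we can reach 3, 5. That is one component of size 2.
Starting from 1 we can reach 1, 2. That is one component of size 2.
Starting from 6 we can reach 6, 7. That is one component of size 2.
Starting from 4 we can reach 4, 8, 9, 10, 11. That is one component of size 5.
Total: 4 components.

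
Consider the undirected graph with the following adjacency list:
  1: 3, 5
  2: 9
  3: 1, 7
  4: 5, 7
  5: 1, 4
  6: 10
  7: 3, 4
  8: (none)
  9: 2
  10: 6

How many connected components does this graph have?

8 is isolated — a component by itself.
Starting from 2 we can reach 2, 9. That is one component of size 2.
Starting from 6 we can reach 6, 10. That is one component of size 2.
Starting from 1 we can reach 1, 3, 4, 5, 7. That is one component of size 5.
Total: 4 components.

4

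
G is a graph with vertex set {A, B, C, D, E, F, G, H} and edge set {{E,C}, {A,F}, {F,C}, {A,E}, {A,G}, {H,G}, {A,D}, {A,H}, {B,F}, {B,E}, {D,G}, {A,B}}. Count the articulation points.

1

Removing A increases the component count from 1 to 2, so A is a cut vertex.
By contrast removing G leaves 1 component; it is not a cut vertex. No other vertex is a cut vertex either.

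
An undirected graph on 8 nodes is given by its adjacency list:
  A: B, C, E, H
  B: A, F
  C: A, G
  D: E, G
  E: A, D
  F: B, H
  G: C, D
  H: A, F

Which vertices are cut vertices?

A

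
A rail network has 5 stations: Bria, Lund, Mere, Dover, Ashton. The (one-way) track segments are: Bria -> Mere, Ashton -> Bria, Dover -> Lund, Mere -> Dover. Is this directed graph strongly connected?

There is no directed path from Dover to Ashton, so the graph is not strongly connected.

No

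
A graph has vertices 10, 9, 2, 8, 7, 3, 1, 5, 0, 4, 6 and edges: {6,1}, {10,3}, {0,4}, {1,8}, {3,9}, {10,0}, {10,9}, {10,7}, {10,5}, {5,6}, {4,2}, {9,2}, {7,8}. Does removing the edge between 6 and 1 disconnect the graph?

No

After removing 6–1, the path 6-5-10-7-8-1 still connects them, so the edge is not a bridge.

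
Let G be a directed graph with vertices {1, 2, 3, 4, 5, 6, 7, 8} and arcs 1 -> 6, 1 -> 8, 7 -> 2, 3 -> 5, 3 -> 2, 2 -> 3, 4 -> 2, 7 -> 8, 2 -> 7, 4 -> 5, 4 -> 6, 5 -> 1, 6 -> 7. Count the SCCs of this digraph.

{1, 2, 3, 5, 6, 7} are all mutually reachable — one SCC of size 6.
{8} is an SCC by itself.
{4} is an SCC by itself.
That gives 3 strongly connected components.

3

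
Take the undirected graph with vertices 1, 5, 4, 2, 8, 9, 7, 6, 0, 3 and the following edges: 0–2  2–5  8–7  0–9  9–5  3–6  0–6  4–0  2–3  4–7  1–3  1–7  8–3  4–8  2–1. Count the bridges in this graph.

0

The edges on the cycle 0-9-5-2-0 are not bridges since each lies on that cycle.
Every edge lies on some cycle, so there are no bridges.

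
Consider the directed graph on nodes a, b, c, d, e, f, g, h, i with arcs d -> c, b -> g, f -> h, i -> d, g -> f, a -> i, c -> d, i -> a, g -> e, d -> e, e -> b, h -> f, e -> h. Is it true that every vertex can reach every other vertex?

No

There is no directed path from b to d, so the graph is not strongly connected.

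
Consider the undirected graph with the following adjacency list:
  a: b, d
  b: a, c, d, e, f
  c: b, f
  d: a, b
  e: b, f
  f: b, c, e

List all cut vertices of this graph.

b

Removing b increases the component count from 1 to 2, so b is a cut vertex.
By contrast removing c leaves 1 component; it is not a cut vertex. No other vertex is a cut vertex either.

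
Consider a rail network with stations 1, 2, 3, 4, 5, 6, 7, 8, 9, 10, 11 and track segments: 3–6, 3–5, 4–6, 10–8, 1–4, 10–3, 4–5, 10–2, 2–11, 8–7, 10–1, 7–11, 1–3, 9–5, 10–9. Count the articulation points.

1

Removing 10 increases the component count from 1 to 2, so 10 is a cut vertex.
By contrast removing 7 leaves 1 component; it is not a cut vertex. No other vertex is a cut vertex either.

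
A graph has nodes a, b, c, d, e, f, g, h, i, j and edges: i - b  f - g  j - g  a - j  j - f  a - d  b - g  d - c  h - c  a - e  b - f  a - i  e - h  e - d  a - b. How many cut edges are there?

0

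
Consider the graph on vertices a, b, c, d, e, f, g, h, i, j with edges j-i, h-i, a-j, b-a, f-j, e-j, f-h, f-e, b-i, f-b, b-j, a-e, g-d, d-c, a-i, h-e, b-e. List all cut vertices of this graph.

d

Removing d increases the component count from 2 to 3, so d is a cut vertex.
By contrast removing f leaves 2 components; it is not a cut vertex. No other vertex is a cut vertex either.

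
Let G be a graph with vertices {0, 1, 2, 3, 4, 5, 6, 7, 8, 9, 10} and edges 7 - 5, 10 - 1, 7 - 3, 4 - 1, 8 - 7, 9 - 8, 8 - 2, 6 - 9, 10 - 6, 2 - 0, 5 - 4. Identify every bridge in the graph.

0-2, 2-8, 3-7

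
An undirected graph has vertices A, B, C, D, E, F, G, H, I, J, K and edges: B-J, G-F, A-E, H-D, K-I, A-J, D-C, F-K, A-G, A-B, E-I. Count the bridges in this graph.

The edges on the cycle A-B-J-A are not bridges since each lies on that cycle.
But removing H-D disconnects H from D; removing D-C disconnects D from C — these are bridges.
That makes 2 bridges.

2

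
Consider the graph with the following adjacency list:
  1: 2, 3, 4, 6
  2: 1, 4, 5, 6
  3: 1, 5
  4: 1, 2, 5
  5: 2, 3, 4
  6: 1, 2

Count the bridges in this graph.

0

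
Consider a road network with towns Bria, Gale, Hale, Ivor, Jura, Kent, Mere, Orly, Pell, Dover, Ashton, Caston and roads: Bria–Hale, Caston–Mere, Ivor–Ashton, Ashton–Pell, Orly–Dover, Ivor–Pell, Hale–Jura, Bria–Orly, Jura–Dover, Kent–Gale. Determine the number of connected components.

Starting from Mere we can reach Mere, Caston. That is one component of size 2.
Starting from Gale we can reach Gale, Kent. That is one component of size 2.
Starting from Ivor we can reach Ivor, Pell, Ashton. That is one component of size 3.
Starting from Bria we can reach Bria, Hale, Jura, Orly, Dover. That is one component of size 5.
Total: 4 components.

4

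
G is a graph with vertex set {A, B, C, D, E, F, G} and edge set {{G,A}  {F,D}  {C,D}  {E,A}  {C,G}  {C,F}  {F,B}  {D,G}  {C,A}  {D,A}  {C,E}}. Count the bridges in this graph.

1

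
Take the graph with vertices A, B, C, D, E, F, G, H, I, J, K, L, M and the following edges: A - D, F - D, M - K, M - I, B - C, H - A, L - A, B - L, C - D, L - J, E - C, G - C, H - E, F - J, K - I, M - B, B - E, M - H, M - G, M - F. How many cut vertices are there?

1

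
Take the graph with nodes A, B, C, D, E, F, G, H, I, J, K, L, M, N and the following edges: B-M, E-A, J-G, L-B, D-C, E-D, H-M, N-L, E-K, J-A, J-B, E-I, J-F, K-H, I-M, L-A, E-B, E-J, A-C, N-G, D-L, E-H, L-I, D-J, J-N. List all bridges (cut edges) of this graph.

F-J

The edges on the cycle J-N-L-A-J are not bridges since each lies on that cycle.
But removing F-J disconnects F from J — this is a bridge.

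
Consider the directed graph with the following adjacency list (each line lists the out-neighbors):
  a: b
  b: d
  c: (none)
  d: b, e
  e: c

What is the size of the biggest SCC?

{b, d} are all mutually reachable — one SCC of size 2.
{c} is an SCC by itself.
{a} is an SCC by itself.
{e} is an SCC by itself.
The largest has 2 vertices.

2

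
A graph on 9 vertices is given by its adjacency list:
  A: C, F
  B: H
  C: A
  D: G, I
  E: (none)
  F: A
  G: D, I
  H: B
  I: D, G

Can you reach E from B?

No

The component containing B is {B, H}, and E is not in it.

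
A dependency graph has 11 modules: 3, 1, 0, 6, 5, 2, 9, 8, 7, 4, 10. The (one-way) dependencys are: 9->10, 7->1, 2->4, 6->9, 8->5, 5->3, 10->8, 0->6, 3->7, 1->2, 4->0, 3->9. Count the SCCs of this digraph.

{0, 1, 2, 3, 4, 5, 6, 7, 8, 9, 10} are all mutually reachable — one SCC of size 11.
That gives 1 strongly connected component.

1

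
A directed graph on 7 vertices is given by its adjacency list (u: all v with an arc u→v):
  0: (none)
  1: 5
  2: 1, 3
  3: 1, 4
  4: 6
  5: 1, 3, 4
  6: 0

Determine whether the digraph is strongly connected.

No

There is no directed path from 3 to 2, so the graph is not strongly connected.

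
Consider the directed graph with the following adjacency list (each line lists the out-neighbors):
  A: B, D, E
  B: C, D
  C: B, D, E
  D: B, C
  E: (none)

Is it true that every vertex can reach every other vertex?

No

There is no directed path from C to A, so the graph is not strongly connected.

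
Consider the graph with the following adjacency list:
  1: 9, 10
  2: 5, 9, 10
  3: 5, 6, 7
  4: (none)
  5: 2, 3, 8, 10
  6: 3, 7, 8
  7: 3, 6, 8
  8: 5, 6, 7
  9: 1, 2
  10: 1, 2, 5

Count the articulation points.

Removing 5 increases the component count from 2 to 3, so 5 is a cut vertex.
By contrast removing 10 leaves 2 components; it is not a cut vertex. No other vertex is a cut vertex either.

1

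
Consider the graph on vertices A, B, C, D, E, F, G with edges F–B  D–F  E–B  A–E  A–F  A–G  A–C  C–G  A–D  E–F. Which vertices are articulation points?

Removing A increases the component count from 1 to 2, so A is a cut vertex.
By contrast removing D leaves 1 component; it is not a cut vertex. No other vertex is a cut vertex either.

A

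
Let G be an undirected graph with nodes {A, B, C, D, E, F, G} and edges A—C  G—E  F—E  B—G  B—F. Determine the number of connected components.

3

D is isolated — a component by itself.
Starting from A we can reach A, C. That is one component of size 2.
Starting from B we can reach B, E, F, G. That is one component of size 4.
Total: 3 components.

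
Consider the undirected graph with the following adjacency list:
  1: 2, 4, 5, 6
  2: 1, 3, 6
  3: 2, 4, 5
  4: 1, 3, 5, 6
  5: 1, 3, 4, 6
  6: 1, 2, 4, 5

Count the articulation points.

Removing 6, for instance, still leaves 1 component. No single vertex removal increases the component count — the graph has no articulation points.

0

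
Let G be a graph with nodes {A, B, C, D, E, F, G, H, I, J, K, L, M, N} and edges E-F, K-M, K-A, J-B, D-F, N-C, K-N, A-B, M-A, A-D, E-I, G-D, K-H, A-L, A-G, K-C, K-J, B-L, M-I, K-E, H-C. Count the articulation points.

1

Removing K increases the component count from 1 to 2, so K is a cut vertex.
By contrast removing D leaves 1 component; it is not a cut vertex. No other vertex is a cut vertex either.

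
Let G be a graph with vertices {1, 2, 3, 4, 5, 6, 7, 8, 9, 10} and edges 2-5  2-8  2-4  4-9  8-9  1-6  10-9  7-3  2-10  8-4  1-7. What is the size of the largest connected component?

6

Starting from 1 we can reach 1, 3, 6, 7. That is one component of size 4.
Starting from 2 we can reach 2, 4, 5, 8, 9, 10. That is one component of size 6.
The largest has 6 vertices.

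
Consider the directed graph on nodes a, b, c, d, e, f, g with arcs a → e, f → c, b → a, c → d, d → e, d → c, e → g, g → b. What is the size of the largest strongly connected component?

{a, b, e, g} are all mutually reachable — one SCC of size 4.
{c, d} are all mutually reachable — one SCC of size 2.
{f} is an SCC by itself.
The largest has 4 vertices.

4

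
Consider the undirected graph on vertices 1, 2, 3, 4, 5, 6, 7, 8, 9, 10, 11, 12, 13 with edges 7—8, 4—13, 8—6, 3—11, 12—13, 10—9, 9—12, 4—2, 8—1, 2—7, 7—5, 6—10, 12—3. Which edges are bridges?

1-8, 11-3, 12-3, 5-7

The edges on the cycle 4-2-7-8-6-10-9-12-13-4 are not bridges since each lies on that cycle.
But removing 3—11 disconnects 3 from 11; removing 1—8 disconnects 1 from 8; removing 3—12 disconnects 3 from 12; removing 7—5 disconnects 7 from 5 — these are bridges.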